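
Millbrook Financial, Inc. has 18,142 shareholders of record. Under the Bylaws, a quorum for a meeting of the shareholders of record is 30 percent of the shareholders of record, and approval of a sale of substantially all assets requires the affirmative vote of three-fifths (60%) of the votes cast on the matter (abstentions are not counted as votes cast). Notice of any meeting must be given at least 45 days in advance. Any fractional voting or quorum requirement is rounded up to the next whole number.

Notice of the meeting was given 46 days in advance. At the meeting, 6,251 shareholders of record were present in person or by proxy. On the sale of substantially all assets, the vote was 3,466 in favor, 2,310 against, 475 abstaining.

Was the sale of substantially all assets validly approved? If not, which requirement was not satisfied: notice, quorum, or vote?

Notice: 46 days given; 45 required. Satisfied.
Quorum: 30% of 18,142 = 5,442.60, rounded up to 5,443; 6,251 present. Satisfied.
Vote: requires three-fifths of the votes cast (6,251 − 475 abstaining = 5,776); 3/5 of 5776 = 3465.60, rounded up to 3466, so 3,466 needed; 3,466 in favor. Satisfied.

Valid — all requirements satisfied.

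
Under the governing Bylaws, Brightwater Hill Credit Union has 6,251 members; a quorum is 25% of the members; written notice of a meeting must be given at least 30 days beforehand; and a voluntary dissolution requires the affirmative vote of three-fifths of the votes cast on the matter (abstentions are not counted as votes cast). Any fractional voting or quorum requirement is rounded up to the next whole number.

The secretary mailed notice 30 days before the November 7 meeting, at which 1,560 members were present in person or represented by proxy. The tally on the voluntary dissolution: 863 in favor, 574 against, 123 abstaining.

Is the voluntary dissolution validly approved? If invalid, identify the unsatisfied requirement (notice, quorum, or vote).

Notice: 30 days given; 30 required. Satisfied.
Quorum: 25% of 6,251 = 1,562.75, rounded up to 1,563; 1,560 present. Not satisfied.
Vote: requires three-fifths of the votes cast (1,560 − 123 abstaining = 1,437); 3/5 of 1437 = 862.20, rounded up to 863, so 863 needed; 863 in favor. Satisfied.

Invalid — quorum requirement not satisfied.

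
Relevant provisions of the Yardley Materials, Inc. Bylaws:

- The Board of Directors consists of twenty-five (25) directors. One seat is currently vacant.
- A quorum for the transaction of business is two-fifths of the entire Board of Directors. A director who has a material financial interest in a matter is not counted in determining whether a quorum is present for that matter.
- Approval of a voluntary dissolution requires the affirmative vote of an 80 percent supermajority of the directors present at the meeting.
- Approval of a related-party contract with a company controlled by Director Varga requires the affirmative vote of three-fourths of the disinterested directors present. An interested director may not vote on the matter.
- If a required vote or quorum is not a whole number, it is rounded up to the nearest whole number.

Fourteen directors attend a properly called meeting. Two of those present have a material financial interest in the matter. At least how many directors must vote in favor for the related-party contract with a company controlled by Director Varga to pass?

The related-party contract with a company controlled by Director Varga requires three-fourths of the disinterested directors present (14 − 2 = 12).
3/4 of 12 = 9.

9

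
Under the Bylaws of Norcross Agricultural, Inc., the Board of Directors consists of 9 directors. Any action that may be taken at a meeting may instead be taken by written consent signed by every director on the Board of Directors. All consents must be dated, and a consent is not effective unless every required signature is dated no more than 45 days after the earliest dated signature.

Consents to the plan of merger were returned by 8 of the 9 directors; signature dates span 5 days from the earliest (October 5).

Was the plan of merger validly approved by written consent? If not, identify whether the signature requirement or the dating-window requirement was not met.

Signatures required: all of 9 — unanimous means all 9, so 9 needed; 8 signed. Insufficient.
Dating window: the latest signature is 5 days after the earliest; the limit is 45 days. Within the window.

Not effective — insufficient signatures.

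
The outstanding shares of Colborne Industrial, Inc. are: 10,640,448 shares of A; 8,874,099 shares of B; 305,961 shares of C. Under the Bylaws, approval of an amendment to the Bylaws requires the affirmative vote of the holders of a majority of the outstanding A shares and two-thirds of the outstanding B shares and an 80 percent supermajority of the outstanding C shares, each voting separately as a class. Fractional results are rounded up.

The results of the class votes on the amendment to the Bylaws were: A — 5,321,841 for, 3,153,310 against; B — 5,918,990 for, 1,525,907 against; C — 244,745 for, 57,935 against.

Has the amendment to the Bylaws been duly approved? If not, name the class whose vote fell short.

Not approved — the C shares did not give the required vote.

A: a majority of 10640448 is 5320225; 5,320,225 required, 5,321,841 in favor — approved.
B: 2/3 of 8874099 = 5916066; 5,916,066 required, 5,918,990 in favor — approved.
C: 4/5 of 305961 = 244768.80, rounded up to 244769; 244,769 required, 244,745 in favor — not approved.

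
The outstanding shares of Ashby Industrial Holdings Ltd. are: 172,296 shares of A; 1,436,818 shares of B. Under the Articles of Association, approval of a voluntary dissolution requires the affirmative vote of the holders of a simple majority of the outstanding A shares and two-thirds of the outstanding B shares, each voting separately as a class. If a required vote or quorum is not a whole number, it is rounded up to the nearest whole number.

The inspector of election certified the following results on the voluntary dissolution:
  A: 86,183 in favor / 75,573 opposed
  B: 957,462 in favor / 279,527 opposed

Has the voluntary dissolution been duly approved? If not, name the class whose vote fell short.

Not approved — the B shares did not give the required vote.

A: a majority of 172296 is 86149; 86,149 required, 86,183 in favor — approved.
B: 2/3 of 1436818 = 957878.67, rounded up to 957879; 957,879 required, 957,462 in favor — not approved.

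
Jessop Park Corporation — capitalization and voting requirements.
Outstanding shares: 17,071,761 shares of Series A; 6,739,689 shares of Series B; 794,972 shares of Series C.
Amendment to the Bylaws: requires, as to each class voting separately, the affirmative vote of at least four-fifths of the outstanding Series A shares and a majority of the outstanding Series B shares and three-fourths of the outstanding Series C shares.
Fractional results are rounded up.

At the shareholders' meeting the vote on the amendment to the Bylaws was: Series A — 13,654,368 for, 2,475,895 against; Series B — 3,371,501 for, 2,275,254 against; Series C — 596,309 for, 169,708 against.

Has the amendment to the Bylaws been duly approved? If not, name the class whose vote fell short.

Series A: 4/5 of 17071761 = 13657408.80, rounded up to 13657409; 13,657,409 required, 13,654,368 in favor — not approved.
Series B: a majority of 6739689 is 3369845; 3,369,845 required, 3,371,501 in favor — approved.
Series C: 3/4 of 794972 = 596229; 596,229 required, 596,309 in favor — approved.

Not approved — the Series A shares did not give the required vote.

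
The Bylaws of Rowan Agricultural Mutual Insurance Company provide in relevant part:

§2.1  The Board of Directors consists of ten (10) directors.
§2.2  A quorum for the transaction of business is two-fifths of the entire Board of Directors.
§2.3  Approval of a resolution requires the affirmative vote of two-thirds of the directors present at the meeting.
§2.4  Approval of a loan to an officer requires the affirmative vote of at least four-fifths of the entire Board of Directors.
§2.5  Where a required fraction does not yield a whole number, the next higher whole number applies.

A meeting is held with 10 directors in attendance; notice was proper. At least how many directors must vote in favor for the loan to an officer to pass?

The loan to an officer requires four-fifths of the entire Board of Directors (10).
4/5 of 10 = 8.

8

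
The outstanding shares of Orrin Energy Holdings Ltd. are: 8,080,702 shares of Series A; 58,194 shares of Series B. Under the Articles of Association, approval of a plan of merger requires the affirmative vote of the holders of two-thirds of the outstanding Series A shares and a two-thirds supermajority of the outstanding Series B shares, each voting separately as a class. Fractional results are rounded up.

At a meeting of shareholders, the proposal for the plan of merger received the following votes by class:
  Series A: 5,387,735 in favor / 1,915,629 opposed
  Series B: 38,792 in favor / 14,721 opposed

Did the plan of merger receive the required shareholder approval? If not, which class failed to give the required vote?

Series A: 2/3 of 8080702 = 5387134.67, rounded up to 5387135; 5,387,135 required, 5,387,735 in favor — approved.
Series B: 2/3 of 58194 = 38796; 38,796 required, 38,792 in favor — not approved.

Not approved — the Series B shares did not give the required vote.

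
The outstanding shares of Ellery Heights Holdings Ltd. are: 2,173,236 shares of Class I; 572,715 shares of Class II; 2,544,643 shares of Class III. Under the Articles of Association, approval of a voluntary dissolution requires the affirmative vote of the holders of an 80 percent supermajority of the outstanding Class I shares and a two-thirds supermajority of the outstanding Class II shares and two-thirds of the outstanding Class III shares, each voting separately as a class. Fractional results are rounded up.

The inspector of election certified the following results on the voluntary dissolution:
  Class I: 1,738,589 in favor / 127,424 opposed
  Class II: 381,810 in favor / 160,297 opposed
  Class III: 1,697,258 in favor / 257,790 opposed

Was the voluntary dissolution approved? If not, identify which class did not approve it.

Class I: 4/5 of 2173236 = 1738588.80, rounded up to 1738589; 1,738,589 required, 1,738,589 in favor — approved.
Class II: 2/3 of 572715 = 381810; 381,810 required, 381,810 in favor — approved.
Class III: 2/3 of 2544643 = 1696428.67, rounded up to 1696429; 1,696,429 required, 1,697,258 in favor — approved.

Approved — every class gave the required vote.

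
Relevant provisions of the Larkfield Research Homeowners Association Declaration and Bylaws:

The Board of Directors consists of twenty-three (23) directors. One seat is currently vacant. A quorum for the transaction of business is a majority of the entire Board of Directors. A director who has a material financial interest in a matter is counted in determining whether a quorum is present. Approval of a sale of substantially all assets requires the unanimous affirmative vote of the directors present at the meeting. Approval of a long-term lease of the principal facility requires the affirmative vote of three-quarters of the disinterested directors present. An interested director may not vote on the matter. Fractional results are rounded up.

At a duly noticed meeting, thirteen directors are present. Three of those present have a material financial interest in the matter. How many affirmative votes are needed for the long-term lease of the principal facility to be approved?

The long-term lease of the principal facility requires three-fourths of the disinterested directors present (13 − 3 = 10).
3/4 of 10 = 7.50, rounded up to 8.

8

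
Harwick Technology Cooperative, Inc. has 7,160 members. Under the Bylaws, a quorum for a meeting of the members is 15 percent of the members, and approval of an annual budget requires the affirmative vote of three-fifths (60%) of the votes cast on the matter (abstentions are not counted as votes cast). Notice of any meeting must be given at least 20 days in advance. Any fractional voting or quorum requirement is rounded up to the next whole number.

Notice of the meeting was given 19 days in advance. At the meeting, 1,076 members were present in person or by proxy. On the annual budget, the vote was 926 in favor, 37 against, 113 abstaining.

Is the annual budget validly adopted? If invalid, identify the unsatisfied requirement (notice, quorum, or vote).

Notice: 19 days given; 20 required. Not satisfied.
Quorum: 15% of 7,160 = 1,074; 1,076 present. Satisfied.
Vote: requires three-fifths of the votes cast (1,076 − 113 abstaining = 963); 3/5 of 963 = 577.80, rounded up to 578, so 578 needed; 926 in favor. Satisfied.

Invalid — notice requirement not satisfied.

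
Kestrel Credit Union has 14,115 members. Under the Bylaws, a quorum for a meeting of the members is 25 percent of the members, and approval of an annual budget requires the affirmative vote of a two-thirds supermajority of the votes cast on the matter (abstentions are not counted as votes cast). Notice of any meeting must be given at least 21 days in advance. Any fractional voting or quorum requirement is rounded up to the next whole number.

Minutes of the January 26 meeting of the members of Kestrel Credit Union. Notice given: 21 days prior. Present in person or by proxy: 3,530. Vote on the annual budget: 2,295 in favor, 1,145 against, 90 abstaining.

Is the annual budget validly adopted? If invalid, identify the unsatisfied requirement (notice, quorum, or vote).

Notice: 21 days given; 21 required. Satisfied.
Quorum: 25% of 14,115 = 3,528.75, rounded up to 3,529; 3,530 present. Satisfied.
Vote: requires two-thirds of the votes cast (3,530 − 90 abstaining = 3,440); 2/3 of 3440 = 2293.33, rounded up to 2294, so 2,294 needed; 2,295 in favor. Satisfied.

Valid — all requirements satisfied.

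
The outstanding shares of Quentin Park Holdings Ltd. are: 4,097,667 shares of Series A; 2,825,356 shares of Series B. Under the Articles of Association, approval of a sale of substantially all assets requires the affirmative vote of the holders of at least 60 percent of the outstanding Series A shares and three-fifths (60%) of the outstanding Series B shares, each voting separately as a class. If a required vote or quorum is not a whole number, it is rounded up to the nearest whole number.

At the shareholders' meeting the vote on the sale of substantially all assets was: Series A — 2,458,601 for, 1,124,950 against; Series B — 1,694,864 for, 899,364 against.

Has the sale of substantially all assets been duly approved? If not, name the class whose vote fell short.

Not approved — the Series B shares did not give the required vote.

Series A: 3/5 of 4097667 = 2458600.20, rounded up to 2458601; 2,458,601 required, 2,458,601 in favor — approved.
Series B: 3/5 of 2825356 = 1695213.60, rounded up to 1695214; 1,695,214 required, 1,694,864 in favor — not approved.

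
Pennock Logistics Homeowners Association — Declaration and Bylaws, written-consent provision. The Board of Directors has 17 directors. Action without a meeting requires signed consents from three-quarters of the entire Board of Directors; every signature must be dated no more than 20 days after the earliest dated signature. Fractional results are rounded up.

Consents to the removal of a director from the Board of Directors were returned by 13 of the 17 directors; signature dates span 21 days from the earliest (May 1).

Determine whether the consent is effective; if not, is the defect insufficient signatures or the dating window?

Not effective — dating-window requirement not satisfied.

Signatures required: three-quarters of 17 — 3/4 of 17 = 12.75, rounded up to 13, so 13 needed; 13 signed. Sufficient.
Dating window: the latest signature is 21 days after the earliest; the limit is 20 days. Outside the window.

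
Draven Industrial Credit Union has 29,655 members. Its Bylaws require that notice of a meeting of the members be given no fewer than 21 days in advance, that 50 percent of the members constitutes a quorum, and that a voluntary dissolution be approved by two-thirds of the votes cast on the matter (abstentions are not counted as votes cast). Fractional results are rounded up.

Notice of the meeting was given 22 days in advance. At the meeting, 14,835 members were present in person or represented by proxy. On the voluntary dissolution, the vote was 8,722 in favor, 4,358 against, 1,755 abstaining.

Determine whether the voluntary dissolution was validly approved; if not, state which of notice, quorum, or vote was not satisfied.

Valid — all requirements satisfied.

Notice: 22 days given; 21 required. Satisfied.
Quorum: 50% of 29,655 = 14,827.50, rounded up to 14,828; 14,835 present. Satisfied.
Vote: requires two-thirds of the votes cast (14,835 − 1,755 abstaining = 13,080); 2/3 of 13080 = 8720, so 8,720 needed; 8,722 in favor. Satisfied.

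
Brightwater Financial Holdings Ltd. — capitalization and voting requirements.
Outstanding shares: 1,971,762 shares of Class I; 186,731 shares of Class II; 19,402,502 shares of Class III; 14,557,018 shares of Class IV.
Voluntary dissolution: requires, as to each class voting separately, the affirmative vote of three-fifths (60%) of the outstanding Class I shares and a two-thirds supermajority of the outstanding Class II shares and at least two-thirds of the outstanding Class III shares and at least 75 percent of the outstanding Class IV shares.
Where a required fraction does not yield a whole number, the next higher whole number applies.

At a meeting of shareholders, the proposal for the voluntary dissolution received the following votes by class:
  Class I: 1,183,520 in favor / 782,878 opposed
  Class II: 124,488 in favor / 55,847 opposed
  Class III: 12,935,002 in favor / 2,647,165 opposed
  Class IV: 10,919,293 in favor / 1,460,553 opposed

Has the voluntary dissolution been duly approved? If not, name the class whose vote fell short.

Class I: 3/5 of 1971762 = 1183057.20, rounded up to 1183058; 1,183,058 required, 1,183,520 in favor — approved.
Class II: 2/3 of 186731 = 124487.33, rounded up to 124488; 124,488 required, 124,488 in favor — approved.
Class III: 2/3 of 19402502 = 12935001.33, rounded up to 12935002; 12,935,002 required, 12,935,002 in favor — approved.
Class IV: 3/4 of 14557018 = 10917763.50, rounded up to 10917764; 10,917,764 required, 10,919,293 in favor — approved.

Approved — every class gave the required vote.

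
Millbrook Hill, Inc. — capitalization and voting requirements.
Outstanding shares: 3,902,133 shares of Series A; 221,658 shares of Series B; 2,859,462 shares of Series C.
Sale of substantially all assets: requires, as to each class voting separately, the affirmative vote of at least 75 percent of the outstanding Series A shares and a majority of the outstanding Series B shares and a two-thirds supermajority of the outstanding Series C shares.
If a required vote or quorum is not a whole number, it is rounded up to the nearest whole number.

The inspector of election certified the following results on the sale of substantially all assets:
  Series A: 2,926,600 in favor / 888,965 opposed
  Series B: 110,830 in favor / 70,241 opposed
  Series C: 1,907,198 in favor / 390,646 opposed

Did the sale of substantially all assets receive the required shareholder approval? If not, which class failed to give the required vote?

Series A: 3/4 of 3902133 = 2926599.75, rounded up to 2926600; 2,926,600 required, 2,926,600 in favor — approved.
Series B: a majority of 221658 is 110830; 110,830 required, 110,830 in favor — approved.
Series C: 2/3 of 2859462 = 1906308; 1,906,308 required, 1,907,198 in favor — approved.

Approved — every class gave the required vote.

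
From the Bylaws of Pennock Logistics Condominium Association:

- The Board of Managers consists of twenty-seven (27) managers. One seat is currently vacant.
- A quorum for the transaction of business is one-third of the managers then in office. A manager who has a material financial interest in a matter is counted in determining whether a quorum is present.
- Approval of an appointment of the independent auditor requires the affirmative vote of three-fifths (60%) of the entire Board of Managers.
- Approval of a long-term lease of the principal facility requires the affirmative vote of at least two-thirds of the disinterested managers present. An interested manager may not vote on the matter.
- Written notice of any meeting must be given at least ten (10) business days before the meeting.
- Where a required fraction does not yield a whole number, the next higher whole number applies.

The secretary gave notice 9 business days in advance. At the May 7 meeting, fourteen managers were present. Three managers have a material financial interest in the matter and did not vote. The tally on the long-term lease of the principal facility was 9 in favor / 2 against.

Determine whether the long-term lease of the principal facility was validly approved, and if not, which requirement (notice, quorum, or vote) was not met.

Invalid — notice requirement not satisfied.

Notice: 9 business days given; 10 required (9 < 10). Not satisfied.
Quorum: 14 present (interested managers count toward quorum); quorum is 9. Satisfied.
Vote: the long-term lease of the principal facility requires two-thirds of the disinterested managers present (14 − 3 = 11). 2/3 of 11 = 7.33, rounded up to 8, so 8 affirmative votes are needed; 9 voted in favor. Satisfied.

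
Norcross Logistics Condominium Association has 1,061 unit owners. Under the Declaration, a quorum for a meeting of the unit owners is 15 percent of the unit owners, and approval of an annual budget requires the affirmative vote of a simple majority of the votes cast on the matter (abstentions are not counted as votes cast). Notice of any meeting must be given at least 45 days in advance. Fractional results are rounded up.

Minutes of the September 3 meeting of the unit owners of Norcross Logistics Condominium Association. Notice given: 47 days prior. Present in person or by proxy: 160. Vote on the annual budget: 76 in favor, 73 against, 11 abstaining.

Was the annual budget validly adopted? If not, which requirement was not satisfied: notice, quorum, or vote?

Valid — all requirements satisfied.

Notice: 47 days given; 45 required. Satisfied.
Quorum: 15% of 1,061 = 159.15, rounded up to 160; 160 present. Satisfied.
Vote: requires a majority of the votes cast (160 − 11 abstaining = 149); a majority of 149 is 75, so 75 needed; 76 in favor. Satisfied.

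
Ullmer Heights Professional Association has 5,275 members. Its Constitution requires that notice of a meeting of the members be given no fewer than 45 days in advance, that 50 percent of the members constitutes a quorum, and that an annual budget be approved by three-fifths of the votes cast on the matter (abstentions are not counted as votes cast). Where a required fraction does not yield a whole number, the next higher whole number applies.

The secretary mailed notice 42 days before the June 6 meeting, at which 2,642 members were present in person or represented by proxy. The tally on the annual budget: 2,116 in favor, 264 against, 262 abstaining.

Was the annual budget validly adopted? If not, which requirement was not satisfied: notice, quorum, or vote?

Invalid — notice requirement not satisfied.

Notice: 42 days given; 45 required. Not satisfied.
Quorum: 50% of 5,275 = 2,637.50, rounded up to 2,638; 2,642 present. Satisfied.
Vote: requires three-fifths of the votes cast (2,642 − 262 abstaining = 2,380); 3/5 of 2380 = 1428, so 1,428 needed; 2,116 in favor. Satisfied.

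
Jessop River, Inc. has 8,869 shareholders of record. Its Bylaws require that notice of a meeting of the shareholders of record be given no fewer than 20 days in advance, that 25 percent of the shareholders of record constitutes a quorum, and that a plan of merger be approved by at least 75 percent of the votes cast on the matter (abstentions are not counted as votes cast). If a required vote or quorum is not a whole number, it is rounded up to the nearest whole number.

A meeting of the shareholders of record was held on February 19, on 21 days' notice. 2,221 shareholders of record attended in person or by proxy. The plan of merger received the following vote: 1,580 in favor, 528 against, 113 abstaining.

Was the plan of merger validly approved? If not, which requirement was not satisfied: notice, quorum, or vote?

Notice: 21 days given; 20 required. Satisfied.
Quorum: 25% of 8,869 = 2,217.25, rounded up to 2,218; 2,221 present. Satisfied.
Vote: requires three-fourths of the votes cast (2,221 − 113 abstaining = 2,108); 3/4 of 2108 = 1581, so 1,581 needed; 1,580 in favor. Not satisfied.

Invalid — vote requirement not satisfied.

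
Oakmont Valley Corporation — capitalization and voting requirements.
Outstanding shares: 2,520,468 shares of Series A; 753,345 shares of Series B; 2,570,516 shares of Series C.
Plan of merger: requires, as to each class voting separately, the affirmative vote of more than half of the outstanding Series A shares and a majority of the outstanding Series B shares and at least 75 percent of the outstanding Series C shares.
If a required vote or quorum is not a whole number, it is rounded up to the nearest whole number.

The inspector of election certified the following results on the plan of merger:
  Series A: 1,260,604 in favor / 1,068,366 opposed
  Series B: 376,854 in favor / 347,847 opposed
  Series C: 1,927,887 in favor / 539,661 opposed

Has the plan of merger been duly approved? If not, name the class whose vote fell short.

Approved — every class gave the required vote.

Series A: a majority of 2520468 is 1260235; 1,260,235 required, 1,260,604 in favor — approved.
Series B: a majority of 753345 is 376673; 376,673 required, 376,854 in favor — approved.
Series C: 3/4 of 2570516 = 1927887; 1,927,887 required, 1,927,887 in favor — approved.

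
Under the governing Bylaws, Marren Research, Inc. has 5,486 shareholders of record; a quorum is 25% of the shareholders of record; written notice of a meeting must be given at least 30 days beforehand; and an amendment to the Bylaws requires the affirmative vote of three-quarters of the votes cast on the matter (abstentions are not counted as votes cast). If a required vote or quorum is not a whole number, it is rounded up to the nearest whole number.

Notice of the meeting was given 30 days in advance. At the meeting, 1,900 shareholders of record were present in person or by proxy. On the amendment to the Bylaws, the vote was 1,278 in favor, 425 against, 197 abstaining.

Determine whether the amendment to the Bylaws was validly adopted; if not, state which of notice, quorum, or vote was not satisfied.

Valid — all requirements satisfied.

Notice: 30 days given; 30 required. Satisfied.
Quorum: 25% of 5,486 = 1,371.50, rounded up to 1,372; 1,900 present. Satisfied.
Vote: requires three-fourths of the votes cast (1,900 − 197 abstaining = 1,703); 3/4 of 1703 = 1277.25, rounded up to 1278, so 1,278 needed; 1,278 in favor. Satisfied.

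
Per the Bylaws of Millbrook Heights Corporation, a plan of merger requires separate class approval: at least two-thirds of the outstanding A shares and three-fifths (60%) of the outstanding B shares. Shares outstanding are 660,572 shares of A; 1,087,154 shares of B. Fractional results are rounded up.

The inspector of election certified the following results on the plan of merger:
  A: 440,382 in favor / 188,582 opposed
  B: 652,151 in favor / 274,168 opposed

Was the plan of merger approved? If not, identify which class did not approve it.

A: 2/3 of 660572 = 440381.33, rounded up to 440382; 440,382 required, 440,382 in favor — approved.
B: 3/5 of 1087154 = 652292.40, rounded up to 652293; 652,293 required, 652,151 in favor — not approved.

Not approved — the B shares did not give the required vote.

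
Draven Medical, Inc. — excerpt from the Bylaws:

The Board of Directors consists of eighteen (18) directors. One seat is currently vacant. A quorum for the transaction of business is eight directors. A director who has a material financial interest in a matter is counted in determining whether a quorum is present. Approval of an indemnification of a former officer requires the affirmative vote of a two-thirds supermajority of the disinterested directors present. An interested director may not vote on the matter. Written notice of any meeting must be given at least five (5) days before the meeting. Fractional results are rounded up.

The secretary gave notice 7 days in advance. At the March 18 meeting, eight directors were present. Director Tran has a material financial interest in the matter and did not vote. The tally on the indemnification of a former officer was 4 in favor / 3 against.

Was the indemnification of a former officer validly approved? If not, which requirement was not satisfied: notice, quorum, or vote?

Invalid — vote requirement not satisfied.

Notice: 7 days given; 5 required (7 ≥ 5). Satisfied.
Quorum: 8 present (interested directors count toward quorum); quorum is 8. Satisfied.
Vote: the indemnification of a former officer requires two-thirds of the disinterested directors present (8 − 1 = 7). 2/3 of 7 = 4.67, rounded up to 5, so 5 affirmative votes are needed; 4 voted in favor. Not satisfied.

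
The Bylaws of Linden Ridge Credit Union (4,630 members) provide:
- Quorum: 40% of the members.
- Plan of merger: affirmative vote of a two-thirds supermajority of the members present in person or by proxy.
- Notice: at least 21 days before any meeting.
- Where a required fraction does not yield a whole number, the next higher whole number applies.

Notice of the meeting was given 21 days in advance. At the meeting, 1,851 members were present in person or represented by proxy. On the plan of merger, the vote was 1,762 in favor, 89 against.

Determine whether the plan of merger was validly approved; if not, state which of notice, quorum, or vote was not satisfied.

Notice: 21 days given; 21 required. Satisfied.
Quorum: 40% of 4,630 = 1,852; 1,851 present. Not satisfied.
Vote: requires two-thirds of those present (1,851); 2/3 of 1851 = 1234, so 1,234 needed; 1,762 in favor. Satisfied.

Invalid — quorum requirement not satisfied.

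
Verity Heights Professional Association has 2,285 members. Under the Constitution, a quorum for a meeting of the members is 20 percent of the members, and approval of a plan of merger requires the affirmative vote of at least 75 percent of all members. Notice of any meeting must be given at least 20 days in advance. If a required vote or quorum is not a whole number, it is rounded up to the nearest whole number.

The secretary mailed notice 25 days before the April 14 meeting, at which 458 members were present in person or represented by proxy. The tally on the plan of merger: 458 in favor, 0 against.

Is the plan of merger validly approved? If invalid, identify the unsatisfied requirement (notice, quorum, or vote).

Notice: 25 days given; 20 required. Satisfied.
Quorum: 20% of 2,285 = 457; 458 present. Satisfied.
Vote: requires three-fourths of all members (2,285); 3/4 of 2285 = 1713.75, rounded up to 1714, so 1,714 needed; 458 in favor. Not satisfied.

Invalid — vote requirement not satisfied.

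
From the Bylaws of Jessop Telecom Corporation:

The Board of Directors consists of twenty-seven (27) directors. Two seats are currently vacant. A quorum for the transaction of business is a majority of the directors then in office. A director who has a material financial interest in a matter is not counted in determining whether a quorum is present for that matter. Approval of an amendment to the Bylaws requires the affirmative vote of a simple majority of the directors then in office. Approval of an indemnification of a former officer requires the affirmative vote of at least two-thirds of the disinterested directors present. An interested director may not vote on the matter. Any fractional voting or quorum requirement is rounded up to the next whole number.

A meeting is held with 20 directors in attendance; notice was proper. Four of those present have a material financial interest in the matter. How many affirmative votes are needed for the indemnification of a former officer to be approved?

11

The indemnification of a former officer requires two-thirds of the disinterested directors present (20 − 4 = 16).
2/3 of 16 = 10.67, rounded up to 11.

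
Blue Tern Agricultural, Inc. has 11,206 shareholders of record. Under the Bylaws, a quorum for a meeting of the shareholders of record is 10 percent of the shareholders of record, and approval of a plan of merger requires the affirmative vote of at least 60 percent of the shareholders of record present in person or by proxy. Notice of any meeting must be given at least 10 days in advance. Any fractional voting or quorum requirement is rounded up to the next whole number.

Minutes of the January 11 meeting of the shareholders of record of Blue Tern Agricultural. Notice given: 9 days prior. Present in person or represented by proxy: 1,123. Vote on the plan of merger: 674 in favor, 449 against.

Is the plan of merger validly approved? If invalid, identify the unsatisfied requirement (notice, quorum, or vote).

Invalid — notice requirement not satisfied.

Notice: 9 days given; 10 required. Not satisfied.
Quorum: 10% of 11,206 = 1,120.60, rounded up to 1,121; 1,123 present. Satisfied.
Vote: requires three-fifths of those present (1,123); 3/5 of 1123 = 673.80, rounded up to 674, so 674 needed; 674 in favor. Satisfied.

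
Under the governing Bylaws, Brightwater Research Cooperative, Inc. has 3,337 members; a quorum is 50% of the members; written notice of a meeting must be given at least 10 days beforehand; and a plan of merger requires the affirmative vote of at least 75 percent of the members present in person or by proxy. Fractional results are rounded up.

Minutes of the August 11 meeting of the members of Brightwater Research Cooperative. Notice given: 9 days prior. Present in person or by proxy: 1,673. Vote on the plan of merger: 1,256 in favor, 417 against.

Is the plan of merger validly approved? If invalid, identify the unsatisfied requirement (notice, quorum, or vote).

Invalid — notice requirement not satisfied.

Notice: 9 days given; 10 required. Not satisfied.
Quorum: 50% of 3,337 = 1,668.50, rounded up to 1,669; 1,673 present. Satisfied.
Vote: requires three-fourths of those present (1,673); 3/4 of 1673 = 1254.75, rounded up to 1255, so 1,255 needed; 1,256 in favor. Satisfied.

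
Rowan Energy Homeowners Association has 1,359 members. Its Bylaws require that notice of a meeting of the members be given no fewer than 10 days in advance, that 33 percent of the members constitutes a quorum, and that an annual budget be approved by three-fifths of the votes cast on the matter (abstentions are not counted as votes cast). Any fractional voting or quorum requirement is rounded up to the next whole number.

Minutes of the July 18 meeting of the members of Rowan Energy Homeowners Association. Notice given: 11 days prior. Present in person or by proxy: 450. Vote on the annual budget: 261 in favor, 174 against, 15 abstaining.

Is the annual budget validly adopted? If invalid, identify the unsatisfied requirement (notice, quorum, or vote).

Notice: 11 days given; 10 required. Satisfied.
Quorum: 33% of 1,359 = 448.47, rounded up to 449; 450 present. Satisfied.
Vote: requires three-fifths of the votes cast (450 − 15 abstaining = 435); 3/5 of 435 = 261, so 261 needed; 261 in favor. Satisfied.

Valid — all requirements satisfied.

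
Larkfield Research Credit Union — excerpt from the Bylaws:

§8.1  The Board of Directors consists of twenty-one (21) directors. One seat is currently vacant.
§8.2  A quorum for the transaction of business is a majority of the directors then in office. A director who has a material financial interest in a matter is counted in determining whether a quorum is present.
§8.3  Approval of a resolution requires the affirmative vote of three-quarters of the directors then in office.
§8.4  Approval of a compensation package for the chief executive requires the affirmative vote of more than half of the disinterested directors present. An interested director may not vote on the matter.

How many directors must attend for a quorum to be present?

A majority of 20 is 11.

11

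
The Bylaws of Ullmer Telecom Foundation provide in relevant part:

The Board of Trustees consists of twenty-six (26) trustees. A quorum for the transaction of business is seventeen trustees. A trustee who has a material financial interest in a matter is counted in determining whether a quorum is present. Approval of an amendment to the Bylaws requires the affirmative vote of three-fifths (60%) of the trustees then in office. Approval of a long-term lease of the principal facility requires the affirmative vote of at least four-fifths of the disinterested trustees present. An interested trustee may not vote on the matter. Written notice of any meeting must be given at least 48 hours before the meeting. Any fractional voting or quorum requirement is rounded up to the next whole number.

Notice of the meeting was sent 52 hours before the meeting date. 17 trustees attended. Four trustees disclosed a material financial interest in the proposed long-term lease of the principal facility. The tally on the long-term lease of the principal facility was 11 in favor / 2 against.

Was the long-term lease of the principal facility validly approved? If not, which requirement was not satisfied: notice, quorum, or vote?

Valid — all requirements satisfied.

Notice: 52 hours given; 48 required (52 ≥ 48). Satisfied.
Quorum: 17 present (interested trustees count toward quorum); quorum is 17. Satisfied.
Vote: the long-term lease of the principal facility requires four-fifths of the disinterested trustees present (17 − 4 = 13). 4/5 of 13 = 10.40, rounded up to 11, so 11 affirmative votes are needed; 11 voted in favor. Satisfied.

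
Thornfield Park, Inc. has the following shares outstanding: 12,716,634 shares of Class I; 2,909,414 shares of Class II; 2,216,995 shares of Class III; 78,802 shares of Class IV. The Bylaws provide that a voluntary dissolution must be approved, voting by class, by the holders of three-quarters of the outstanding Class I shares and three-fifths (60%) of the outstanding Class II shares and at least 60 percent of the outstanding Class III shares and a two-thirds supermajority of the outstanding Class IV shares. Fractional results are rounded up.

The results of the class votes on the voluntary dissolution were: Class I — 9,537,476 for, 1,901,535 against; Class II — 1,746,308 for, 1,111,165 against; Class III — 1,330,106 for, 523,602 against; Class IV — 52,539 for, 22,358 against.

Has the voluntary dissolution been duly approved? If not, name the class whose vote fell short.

Not approved — the Class III shares did not give the required vote.

Class I: 3/4 of 12716634 = 9537475.50, rounded up to 9537476; 9,537,476 required, 9,537,476 in favor — approved.
Class II: 3/5 of 2909414 = 1745648.40, rounded up to 1745649; 1,745,649 required, 1,746,308 in favor — approved.
Class III: 3/5 of 2216995 = 1330197; 1,330,197 required, 1,330,106 in favor — not approved.
Class IV: 2/3 of 78802 = 52534.67, rounded up to 52535; 52,535 required, 52,539 in favor — approved.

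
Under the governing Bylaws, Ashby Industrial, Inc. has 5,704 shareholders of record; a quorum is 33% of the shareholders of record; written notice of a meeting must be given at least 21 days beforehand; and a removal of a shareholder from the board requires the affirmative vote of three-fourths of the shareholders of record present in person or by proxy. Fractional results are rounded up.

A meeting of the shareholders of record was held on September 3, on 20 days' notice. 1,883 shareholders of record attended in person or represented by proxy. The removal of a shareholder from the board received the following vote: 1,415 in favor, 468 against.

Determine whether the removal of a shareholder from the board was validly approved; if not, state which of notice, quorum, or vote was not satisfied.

Notice: 20 days given; 21 required. Not satisfied.
Quorum: 33% of 5,704 = 1,882.32, rounded up to 1,883; 1,883 present. Satisfied.
Vote: requires three-fourths of those present (1,883); 3/4 of 1883 = 1412.25, rounded up to 1413, so 1,413 needed; 1,415 in favor. Satisfied.

Invalid — notice requirement not satisfied.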